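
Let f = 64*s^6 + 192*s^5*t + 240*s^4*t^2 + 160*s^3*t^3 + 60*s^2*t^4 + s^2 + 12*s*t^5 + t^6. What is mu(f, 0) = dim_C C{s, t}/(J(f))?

The Hessian of f at 0 has rank 1. Corank 1: A-series; mu = 5 gives A_5.

5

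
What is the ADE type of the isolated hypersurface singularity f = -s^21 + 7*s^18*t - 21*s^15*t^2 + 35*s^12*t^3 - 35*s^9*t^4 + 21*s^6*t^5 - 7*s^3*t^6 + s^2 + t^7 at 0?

A6

The Hessian of f at 0 is [[2, 0], [0, 0]] with rank 1, so corank 1. A Groebner basis of the Jacobian ideal J(f) in C{s,t} is {t^6, s}; counting standard monomials gives mu = 6. Corank 1: A-series; mu = 6 gives A_6.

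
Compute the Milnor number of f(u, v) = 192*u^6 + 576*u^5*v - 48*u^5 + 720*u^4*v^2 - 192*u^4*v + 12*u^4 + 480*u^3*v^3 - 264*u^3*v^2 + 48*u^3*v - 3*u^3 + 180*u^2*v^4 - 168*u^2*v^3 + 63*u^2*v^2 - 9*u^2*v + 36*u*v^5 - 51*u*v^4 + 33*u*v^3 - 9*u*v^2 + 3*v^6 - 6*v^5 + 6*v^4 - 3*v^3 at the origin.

7

The Hessian of f at 0 is [[0, 0], [0, 0]] with rank 0, so corank 2. A Groebner basis of the Jacobian ideal J(f) in C{u,v} is {3*u^2/7 + 6*u*v/7 + v^4 - v^3/7 + 3*v^2/7, u^3 + 18*u^2/7 + 36*u*v/7 + v^3/7 + 18*v^2/7, u^2*v - 13*u^2/7 - 26*u*v/7 - 8*v^3/21 - 13*v^2/7, u^2 + u*v^2 + 2*u*v + 2*v^3/3 + v^2}; counting standard monomials gives mu = 7. Corank 2; j^3 = -3*(u + v)^3 is a perfect cube, so E-series; the 4-jet and mu = 7 give E_7.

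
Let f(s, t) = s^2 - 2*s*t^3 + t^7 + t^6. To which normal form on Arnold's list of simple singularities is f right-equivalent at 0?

A_6

The Hessian of f at 0 is [[2, 0], [0, 0]] with rank 1, so corank 1. A Groebner basis of the Jacobian ideal J(f) in C{s,t} is {-s + t^3, s^2}; counting standard monomials gives mu = 6. Corank 1: A-series; mu = 6 gives A_6.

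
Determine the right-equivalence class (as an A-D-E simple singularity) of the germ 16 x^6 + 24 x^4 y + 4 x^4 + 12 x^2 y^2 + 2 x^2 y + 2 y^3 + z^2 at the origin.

D_{4}

The Hessian of f at 0 has rank 1. Corank 2; j^3 = 2*y*(x^2 + y^2) splits into three distinct lines over C (the quadratic factor has nonzero discriminant), so D_4.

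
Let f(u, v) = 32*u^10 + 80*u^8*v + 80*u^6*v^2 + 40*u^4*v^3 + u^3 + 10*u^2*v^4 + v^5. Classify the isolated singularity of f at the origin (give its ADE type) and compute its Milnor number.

Type E_{8}, Milnor number mu = 8.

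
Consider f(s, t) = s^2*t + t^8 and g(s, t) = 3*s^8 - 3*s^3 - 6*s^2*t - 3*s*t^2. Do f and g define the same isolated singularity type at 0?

The Hessian of f at 0 has rank 0. Corank 2; j^3 = s^2*t has shape L^2 M (L != M), so D-series; mu = 9 gives D_9. The Hessian of g at 0 has rank 0. Corank 2; j^3 = -3*s*(s + t)^2 has shape L^2 M (L != M), so D-series; mu = 9 gives D_9. Both have type D_9, hence right-equivalent.

Yes.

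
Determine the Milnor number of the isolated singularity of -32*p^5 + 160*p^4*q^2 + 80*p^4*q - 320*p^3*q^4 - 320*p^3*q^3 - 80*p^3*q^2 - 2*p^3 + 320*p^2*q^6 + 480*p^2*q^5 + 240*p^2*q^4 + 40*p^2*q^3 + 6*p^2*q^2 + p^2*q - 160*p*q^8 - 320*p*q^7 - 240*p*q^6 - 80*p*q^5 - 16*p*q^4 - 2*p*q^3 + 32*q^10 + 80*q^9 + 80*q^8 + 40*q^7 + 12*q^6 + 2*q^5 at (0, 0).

6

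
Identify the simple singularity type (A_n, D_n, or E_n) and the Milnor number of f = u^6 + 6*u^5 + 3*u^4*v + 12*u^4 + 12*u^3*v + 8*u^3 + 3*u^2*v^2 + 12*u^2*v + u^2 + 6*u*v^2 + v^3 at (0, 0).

Type A_2, Milnor number mu = 2.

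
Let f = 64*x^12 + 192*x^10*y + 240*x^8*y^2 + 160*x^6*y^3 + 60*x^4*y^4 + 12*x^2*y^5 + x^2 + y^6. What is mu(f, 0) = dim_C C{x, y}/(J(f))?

5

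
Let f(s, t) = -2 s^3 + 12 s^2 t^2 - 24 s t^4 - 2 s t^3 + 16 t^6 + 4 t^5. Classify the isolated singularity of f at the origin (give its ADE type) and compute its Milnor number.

Type E_{7}, Milnor number mu = 7.

The Hessian of f at 0 is [[0, 0], [0, 0]] with rank 0, so corank 2. A Groebner basis of the Jacobian ideal J(f) in C{s,t} is {-s^2/4 + t^4 - t^3/12, s^3, s^2*t + s^2/12 + t^3/36, -s^2/2 + s*t^2 - t^3/6}; counting standard monomials gives mu = 7. Corank 2; j^3 = -2*s^3 is a perfect cube, so E-series; the 4-jet and mu = 7 give E_7.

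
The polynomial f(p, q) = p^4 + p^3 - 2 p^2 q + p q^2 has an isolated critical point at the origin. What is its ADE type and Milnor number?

The Hessian of f at 0 has rank 0. Corank 2; j^3 = p*(p - q)^2 has shape L^2 M (L != M), so D-series; mu = 5 gives D_5.

Type D5, Milnor number mu = 5.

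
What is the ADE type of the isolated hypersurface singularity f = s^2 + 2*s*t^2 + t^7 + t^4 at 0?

A_{6}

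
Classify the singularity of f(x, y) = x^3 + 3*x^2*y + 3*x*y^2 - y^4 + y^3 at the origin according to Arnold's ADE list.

E_6

The Hessian of f at 0 has rank 0. Corank 2; j^3 = (x + y)^3 is a perfect cube, so E-series; the 4-jet and mu = 6 give E_6.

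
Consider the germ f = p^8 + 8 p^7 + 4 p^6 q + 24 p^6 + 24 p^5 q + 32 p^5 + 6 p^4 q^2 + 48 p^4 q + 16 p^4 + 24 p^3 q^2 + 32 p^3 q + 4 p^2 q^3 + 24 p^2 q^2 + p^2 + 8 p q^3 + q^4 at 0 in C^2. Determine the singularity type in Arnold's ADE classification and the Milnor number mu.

Type A3, Milnor number mu = 3.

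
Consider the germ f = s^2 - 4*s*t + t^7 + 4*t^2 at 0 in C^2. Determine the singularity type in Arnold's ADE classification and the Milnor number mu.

Type A_6, Milnor number mu = 6.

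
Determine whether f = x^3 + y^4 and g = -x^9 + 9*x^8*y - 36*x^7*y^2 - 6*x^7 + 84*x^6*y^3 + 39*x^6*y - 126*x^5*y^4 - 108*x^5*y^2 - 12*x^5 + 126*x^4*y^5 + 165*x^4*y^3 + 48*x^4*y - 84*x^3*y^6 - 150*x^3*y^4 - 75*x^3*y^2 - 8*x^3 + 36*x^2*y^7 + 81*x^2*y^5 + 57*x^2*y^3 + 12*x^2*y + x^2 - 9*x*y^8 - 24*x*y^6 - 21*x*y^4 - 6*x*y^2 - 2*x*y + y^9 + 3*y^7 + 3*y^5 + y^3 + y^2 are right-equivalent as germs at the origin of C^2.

No.

The Hessian of f at 0 is [[0, 0], [0, 0]] with rank 0, so corank 2. A Groebner basis of the Jacobian ideal J(f) in C{x,y} is {y^3, x^2}; counting standard monomials gives mu = 6. Corank 2; j^3 = x^3 is a perfect cube, so E-series; the 4-jet and mu = 6 give E_6. The Hessian of g at 0 is [[2, -2], [-2, 2]] with rank 1, so corank 1. A Groebner basis of the Jacobian ideal J(g) in C{x,y} is {y^2, x - y}; counting standard monomials gives mu = 2. Corank 1: A-series; mu = 2 gives A_2. f is E_6 but g is A_2, hence not right-equivalent.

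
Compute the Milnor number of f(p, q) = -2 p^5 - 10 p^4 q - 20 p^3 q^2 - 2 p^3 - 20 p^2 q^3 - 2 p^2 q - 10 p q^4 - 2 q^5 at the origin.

6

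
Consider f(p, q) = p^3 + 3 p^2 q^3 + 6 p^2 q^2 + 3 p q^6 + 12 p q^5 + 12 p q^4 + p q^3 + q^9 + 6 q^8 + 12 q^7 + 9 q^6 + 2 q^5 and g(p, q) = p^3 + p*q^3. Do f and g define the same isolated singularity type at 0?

The Hessian of f at 0 is [[0, 0], [0, 0]] with rank 0, so corank 2. A Groebner basis of the Jacobian ideal J(f) in C{p,q} is {-p^2/4 + q^4 - q^3/12, p^3, p^2*q + p^2/12 + q^3/36, p^2/2 + p*q^2 + q^3/6}; counting standard monomials gives mu = 7. Corank 2; j^3 = p^3 is a perfect cube, so E-series; the 4-jet and mu = 7 give E_7. The Hessian of g at 0 is [[0, 0], [0, 0]] with rank 0, so corank 2. A Groebner basis of the Jacobian ideal J(g) in C{p,q} is {p^3, p*q^2, 3*p^2 + q^3}; counting standard monomials gives mu = 7. Corank 2; j^3 = p^3 is a perfect cube, so E-series; the 4-jet and mu = 7 give E_7. Both have type E_7, hence right-equivalent.

Yes.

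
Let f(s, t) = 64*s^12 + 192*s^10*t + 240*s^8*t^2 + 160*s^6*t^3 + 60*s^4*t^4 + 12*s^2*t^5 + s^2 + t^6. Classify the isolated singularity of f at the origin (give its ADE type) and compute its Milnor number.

Type A_5, Milnor number mu = 5.

The Hessian of f at 0 has rank 1. Corank 1: A-series; mu = 5 gives A_5.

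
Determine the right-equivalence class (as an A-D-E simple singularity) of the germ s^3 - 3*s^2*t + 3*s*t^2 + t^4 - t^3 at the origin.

The Hessian of f at 0 has rank 0. Corank 2; j^3 = (s - t)^3 is a perfect cube, so E-series; the 4-jet and mu = 6 give E_6.

E_6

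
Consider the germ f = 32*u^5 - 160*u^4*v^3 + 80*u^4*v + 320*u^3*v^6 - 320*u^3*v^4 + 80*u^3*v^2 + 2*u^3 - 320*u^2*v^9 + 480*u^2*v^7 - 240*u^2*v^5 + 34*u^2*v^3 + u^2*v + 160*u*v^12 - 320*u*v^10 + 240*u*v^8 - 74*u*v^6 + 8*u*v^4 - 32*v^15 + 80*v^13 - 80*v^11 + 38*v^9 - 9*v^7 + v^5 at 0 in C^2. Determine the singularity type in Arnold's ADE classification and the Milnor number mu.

The Hessian of f at 0 is [[0, 0], [0, 0]] with rank 0, so corank 2. A Groebner basis of the Jacobian ideal J(f) in C{u,v} is {-u*v/11 + v^4, u*v^2, u^2 + 5*u*v/11}; counting standard monomials gives mu = 6. Corank 2; j^3 = u^2*(2*u + v) has shape L^2 M (L != M), so D-series; mu = 6 gives D_6.

Type D_6, Milnor number mu = 6.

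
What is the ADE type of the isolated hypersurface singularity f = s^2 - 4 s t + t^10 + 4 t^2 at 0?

A_9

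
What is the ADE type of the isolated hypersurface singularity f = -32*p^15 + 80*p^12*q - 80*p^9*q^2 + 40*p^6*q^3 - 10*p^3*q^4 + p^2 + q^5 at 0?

The Hessian of f at 0 is [[2, 0], [0, 0]] with rank 1, so corank 1. A Groebner basis of the Jacobian ideal J(f) in C{p,q} is {q^4, p}; counting standard monomials gives mu = 4. Corank 1: A-series; mu = 4 gives A_4.

A_4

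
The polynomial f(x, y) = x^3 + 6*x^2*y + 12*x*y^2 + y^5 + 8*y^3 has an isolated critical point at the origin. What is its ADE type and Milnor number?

The Hessian of f at 0 is [[0, 0], [0, 0]] with rank 0, so corank 2. A Groebner basis of the Jacobian ideal J(f) in C{x,y} is {y^4, x^2 + 4*x*y + 4*y^2}; counting standard monomials gives mu = 8. Corank 2; j^3 = (x + 2*y)^3 is a perfect cube, so E-series; the 5-jet and mu = 8 give E_8.

Type E_{8}, Milnor number mu = 8.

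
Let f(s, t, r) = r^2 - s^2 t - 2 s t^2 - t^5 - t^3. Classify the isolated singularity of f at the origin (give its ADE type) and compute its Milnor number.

The Hessian of f at 0 has rank 1. Corank 2; j^3 = -t*(s + t)^2 has shape L^2 M (L != M), so D-series; mu = 6 gives D_6.

Type D6, Milnor number mu = 6.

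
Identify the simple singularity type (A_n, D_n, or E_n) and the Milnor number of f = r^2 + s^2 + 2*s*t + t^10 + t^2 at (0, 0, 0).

Type A_{9}, Milnor number mu = 9.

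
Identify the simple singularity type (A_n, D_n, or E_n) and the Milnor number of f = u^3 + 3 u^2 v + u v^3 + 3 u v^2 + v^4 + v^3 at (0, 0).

Type E_7, Milnor number mu = 7.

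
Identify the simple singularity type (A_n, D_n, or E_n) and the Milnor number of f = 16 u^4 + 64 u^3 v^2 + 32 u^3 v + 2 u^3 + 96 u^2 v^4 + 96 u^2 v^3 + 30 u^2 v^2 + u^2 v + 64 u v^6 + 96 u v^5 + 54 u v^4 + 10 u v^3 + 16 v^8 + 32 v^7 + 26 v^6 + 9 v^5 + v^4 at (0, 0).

Type D_5, Milnor number mu = 5.

The Hessian of f at 0 is [[0, 0], [0, 0]] with rank 0, so corank 2. A Groebner basis of the Jacobian ideal J(f) in C{u,v} is {u*v^2, -u*v/7 + v^3, u^2 + 4*u*v/7}; counting standard monomials gives mu = 5. Corank 2; j^3 = u^2*(2*u + v) has shape L^2 M (L != M), so D-series; mu = 5 gives D_5.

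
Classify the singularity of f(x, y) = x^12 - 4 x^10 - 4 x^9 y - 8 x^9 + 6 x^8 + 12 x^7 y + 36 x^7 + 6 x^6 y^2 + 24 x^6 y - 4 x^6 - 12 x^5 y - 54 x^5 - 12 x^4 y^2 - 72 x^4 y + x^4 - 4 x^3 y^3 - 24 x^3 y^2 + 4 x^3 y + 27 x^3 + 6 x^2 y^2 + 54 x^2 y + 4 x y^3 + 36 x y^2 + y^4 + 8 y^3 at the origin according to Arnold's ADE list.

The Hessian of f at 0 is [[0, 0], [0, 0]] with rank 0, so corank 2. A Groebner basis of the Jacobian ideal J(f) in C{x,y} is {y^4, x*y^2 + 7*y^3/9, x^2 + 4*x*y/3 + 4*y^2/9}; counting standard monomials gives mu = 6. Corank 2; j^3 = (3*x + 2*y)^3 is a perfect cube, so E-series; the 4-jet and mu = 6 give E_6.

E6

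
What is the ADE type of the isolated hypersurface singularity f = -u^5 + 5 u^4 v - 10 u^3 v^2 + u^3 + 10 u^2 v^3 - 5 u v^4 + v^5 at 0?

E_{8}

The Hessian of f at 0 has rank 0. Corank 2; j^3 = u^3 is a perfect cube, so E-series; the 5-jet and mu = 8 give E_8.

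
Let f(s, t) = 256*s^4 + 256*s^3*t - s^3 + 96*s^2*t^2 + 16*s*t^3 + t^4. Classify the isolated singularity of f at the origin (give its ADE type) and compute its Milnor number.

Type E_6, Milnor number mu = 6.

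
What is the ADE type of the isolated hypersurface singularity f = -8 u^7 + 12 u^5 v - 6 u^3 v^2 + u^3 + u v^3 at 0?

E7

The Hessian of f at 0 has rank 0. Corank 2; j^3 = u^3 is a perfect cube, so E-series; the 4-jet and mu = 7 give E_7.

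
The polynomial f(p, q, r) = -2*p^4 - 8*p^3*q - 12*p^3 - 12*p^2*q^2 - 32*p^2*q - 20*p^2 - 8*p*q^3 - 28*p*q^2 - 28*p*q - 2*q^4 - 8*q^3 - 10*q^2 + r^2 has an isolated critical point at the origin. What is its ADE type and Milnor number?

The Hessian of f at 0 has rank 3. Corank 0: nondegenerate Morse point, so A_1.

Type A1, Milnor number mu = 1.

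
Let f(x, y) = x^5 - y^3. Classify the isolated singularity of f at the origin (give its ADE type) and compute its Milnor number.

Type E_8, Milnor number mu = 8.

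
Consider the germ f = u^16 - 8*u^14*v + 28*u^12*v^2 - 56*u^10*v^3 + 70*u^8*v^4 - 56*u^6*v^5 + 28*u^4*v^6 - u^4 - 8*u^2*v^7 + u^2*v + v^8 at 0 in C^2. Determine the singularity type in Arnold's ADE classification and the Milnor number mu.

Type D9, Milnor number mu = 9.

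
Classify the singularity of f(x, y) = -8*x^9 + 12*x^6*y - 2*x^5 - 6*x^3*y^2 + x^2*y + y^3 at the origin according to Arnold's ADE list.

D_4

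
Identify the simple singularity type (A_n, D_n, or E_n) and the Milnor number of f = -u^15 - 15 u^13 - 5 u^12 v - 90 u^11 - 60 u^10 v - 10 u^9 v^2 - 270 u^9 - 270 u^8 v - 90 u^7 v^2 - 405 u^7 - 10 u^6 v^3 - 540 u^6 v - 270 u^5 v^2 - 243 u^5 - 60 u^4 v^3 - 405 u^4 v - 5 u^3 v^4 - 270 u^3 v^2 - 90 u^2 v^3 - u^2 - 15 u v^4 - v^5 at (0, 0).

Type A4, Milnor number mu = 4.

The Hessian of f at 0 is [[-2, 0], [0, 0]] with rank 1, so corank 1. A Groebner basis of the Jacobian ideal J(f) in C{u,v} is {v^4, u}; counting standard monomials gives mu = 4. Corank 1: A-series; mu = 4 gives A_4.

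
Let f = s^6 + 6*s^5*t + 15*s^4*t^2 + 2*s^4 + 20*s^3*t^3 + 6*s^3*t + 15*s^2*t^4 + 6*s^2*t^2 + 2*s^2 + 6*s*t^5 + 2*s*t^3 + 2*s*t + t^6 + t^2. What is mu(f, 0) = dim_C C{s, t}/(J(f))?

1

The Hessian of f at 0 is [[4, 2], [2, 2]] with rank 2, so corank 0. A Groebner basis of the Jacobian ideal J(f) in C{s,t} is {s, t}; counting standard monomials gives mu = 1. Corank 0: nondegenerate Morse point, so A_1.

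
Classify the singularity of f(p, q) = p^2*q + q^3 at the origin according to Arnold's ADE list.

D4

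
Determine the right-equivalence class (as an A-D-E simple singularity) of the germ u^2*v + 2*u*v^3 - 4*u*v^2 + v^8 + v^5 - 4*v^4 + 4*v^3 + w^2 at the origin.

D_9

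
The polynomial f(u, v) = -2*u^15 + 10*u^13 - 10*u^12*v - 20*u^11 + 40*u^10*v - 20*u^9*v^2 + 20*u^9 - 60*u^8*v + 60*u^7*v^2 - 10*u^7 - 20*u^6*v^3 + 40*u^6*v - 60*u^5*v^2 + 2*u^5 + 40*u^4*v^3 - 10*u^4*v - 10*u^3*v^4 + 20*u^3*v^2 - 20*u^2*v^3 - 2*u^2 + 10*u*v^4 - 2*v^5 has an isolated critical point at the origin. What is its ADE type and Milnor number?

Type A4, Milnor number mu = 4.

The Hessian of f at 0 is [[-4, 0], [0, 0]] with rank 1, so corank 1. A Groebner basis of the Jacobian ideal J(f) in C{u,v} is {v^4, u}; counting standard monomials gives mu = 4. Corank 1: A-series; mu = 4 gives A_4.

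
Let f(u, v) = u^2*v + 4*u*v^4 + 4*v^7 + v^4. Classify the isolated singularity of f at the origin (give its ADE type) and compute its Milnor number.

The Hessian of f at 0 is [[0, 0], [0, 0]] with rank 0, so corank 2. A Groebner basis of the Jacobian ideal J(f) in C{u,v} is {u^3, u^2/4 + v^3, u*v}; counting standard monomials gives mu = 5. Corank 2; j^3 = u^2*v has shape L^2 M (L != M), so D-series; mu = 5 gives D_5.

Type D_{5}, Milnor number mu = 5.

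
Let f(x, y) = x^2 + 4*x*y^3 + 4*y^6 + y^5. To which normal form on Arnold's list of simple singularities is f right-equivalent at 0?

A_{4}

The Hessian of f at 0 has rank 1. Corank 1: A-series; mu = 4 gives A_4.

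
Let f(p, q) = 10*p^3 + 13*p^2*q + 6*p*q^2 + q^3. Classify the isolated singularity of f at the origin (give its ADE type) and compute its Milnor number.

Type D4, Milnor number mu = 4.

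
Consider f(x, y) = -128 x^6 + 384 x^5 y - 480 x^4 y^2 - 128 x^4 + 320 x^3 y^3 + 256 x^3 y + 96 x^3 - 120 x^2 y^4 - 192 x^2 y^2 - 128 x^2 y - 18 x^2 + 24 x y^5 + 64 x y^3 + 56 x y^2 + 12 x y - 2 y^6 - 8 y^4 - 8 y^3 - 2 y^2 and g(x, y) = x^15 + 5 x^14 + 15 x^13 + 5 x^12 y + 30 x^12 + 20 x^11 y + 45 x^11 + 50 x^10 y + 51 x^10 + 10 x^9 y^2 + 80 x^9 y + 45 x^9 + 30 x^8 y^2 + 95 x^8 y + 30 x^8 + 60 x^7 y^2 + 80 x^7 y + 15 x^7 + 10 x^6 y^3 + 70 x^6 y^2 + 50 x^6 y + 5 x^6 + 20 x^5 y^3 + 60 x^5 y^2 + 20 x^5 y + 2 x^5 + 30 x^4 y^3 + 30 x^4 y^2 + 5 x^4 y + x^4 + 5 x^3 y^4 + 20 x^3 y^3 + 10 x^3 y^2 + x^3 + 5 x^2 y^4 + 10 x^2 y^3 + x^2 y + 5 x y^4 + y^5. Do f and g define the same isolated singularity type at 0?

No.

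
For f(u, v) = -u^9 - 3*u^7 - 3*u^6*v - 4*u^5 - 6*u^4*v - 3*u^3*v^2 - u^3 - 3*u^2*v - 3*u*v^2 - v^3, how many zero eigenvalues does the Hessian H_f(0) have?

2

Hessian at 0 has rank 0.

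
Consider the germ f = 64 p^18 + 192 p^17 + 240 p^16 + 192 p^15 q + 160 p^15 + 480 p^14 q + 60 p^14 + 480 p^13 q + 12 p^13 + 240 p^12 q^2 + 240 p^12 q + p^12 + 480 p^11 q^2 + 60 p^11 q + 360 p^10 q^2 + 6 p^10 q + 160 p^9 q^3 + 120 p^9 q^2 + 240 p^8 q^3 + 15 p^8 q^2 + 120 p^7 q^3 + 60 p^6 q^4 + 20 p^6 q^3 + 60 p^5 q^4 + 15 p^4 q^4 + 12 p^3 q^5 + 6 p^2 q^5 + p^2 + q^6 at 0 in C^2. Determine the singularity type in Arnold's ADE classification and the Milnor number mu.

Type A_5, Milnor number mu = 5.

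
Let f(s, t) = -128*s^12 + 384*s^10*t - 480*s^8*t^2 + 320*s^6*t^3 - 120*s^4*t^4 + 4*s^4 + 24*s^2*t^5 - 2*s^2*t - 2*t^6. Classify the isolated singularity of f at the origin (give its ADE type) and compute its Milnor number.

Type D_{7}, Milnor number mu = 7.

The Hessian of f at 0 is [[0, 0], [0, 0]] with rank 0, so corank 2. A Groebner basis of the Jacobian ideal J(f) in C{s,t} is {s^2/6 + t^5, s^3, s*t}; counting standard monomials gives mu = 7. Corank 2; j^3 = -2*s^2*t has shape L^2 M (L != M), so D-series; mu = 7 gives D_7.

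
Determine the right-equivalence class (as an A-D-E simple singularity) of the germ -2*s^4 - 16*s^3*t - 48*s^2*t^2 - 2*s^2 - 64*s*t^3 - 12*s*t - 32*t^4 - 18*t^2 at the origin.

A_3

The Hessian of f at 0 has rank 1. Corank 1: A-series; mu = 3 gives A_3.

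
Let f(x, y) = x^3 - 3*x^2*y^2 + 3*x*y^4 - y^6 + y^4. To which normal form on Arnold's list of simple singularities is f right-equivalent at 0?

E_{6}

The Hessian of f at 0 is [[0, 0], [0, 0]] with rank 0, so corank 2. A Groebner basis of the Jacobian ideal J(f) in C{x,y} is {x^3, x^2*y, -x^2/2 + x*y^2, y^3}; counting standard monomials gives mu = 6. Corank 2; j^3 = x^3 is a perfect cube, so E-series; the 4-jet and mu = 6 give E_6.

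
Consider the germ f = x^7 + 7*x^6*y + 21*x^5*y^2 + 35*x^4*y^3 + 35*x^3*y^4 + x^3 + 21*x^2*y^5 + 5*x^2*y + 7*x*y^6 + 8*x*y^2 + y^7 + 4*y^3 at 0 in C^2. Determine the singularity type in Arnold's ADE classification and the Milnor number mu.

The Hessian of f at 0 is [[0, 0], [0, 0]] with rank 0, so corank 2. A Groebner basis of the Jacobian ideal J(f) in C{x,y} is {x*y/7 + y^6 + 2*y^2/7, x*y^2 + 2*y^3, x^2 + 3*x*y + 2*y^2}; counting standard monomials gives mu = 8. Corank 2; j^3 = (x + y)*(x + 2*y)^2 has shape L^2 M (L != M), so D-series; mu = 8 gives D_8.

Type D_8, Milnor number mu = 8.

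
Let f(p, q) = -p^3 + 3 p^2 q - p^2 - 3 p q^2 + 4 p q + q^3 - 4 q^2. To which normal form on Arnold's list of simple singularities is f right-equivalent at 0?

A_2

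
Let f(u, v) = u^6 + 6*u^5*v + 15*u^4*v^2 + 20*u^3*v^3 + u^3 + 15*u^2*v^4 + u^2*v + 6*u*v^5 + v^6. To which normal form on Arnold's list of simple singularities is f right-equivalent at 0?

D7

The Hessian of f at 0 has rank 0. Corank 2; j^3 = u^2*(u + v) has shape L^2 M (L != M), so D-series; mu = 7 gives D_7.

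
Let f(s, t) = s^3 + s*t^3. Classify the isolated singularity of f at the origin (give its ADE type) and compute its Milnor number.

Type E7, Milnor number mu = 7.

The Hessian of f at 0 has rank 0. Corank 2; j^3 = s^3 is a perfect cube, so E-series; the 4-jet and mu = 7 give E_7.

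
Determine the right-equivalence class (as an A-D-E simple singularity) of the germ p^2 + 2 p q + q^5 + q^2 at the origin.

The Hessian of f at 0 is [[2, 2], [2, 2]] with rank 1, so corank 1. A Groebner basis of the Jacobian ideal J(f) in C{p,q} is {q^4, p + q}; counting standard monomials gives mu = 4. Corank 1: A-series; mu = 4 gives A_4.

A_{4}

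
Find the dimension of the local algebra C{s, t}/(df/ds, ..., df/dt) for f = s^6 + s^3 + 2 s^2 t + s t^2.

7

The Hessian of f at 0 is [[0, 0], [0, 0]] with rank 0, so corank 2. A Groebner basis of the Jacobian ideal J(f) in C{s,t} is {-s*t/6 + t^5 - t^2/6, s*t^2 + t^3, s^2 + s*t}; counting standard monomials gives mu = 7. Corank 2; j^3 = s*(s + t)^2 has shape L^2 M (L != M), so D-series; mu = 7 gives D_7.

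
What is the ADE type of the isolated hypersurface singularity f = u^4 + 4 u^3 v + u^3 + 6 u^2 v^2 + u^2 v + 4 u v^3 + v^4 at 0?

D5

The Hessian of f at 0 is [[0, 0], [0, 0]] with rank 0, so corank 2. A Groebner basis of the Jacobian ideal J(f) in C{u,v} is {u*v^2, -u*v/4 + v^3, u^2 + u*v}; counting standard monomials gives mu = 5. Corank 2; j^3 = u^2*(u + v) has shape L^2 M (L != M), so D-series; mu = 5 gives D_5.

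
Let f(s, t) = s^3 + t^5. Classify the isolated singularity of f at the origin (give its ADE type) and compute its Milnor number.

The Hessian of f at 0 has rank 0. Corank 2; j^3 = s^3 is a perfect cube, so E-series; the 5-jet and mu = 8 give E_8.

Type E8, Milnor number mu = 8.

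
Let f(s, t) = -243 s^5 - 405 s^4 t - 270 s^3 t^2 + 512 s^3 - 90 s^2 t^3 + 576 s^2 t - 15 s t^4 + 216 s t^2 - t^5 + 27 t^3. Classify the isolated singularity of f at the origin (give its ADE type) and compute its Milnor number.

Type E8, Milnor number mu = 8.

The Hessian of f at 0 has rank 0. Corank 2; j^3 = (8*s + 3*t)^3 is a perfect cube, so E-series; the 5-jet and mu = 8 give E_8.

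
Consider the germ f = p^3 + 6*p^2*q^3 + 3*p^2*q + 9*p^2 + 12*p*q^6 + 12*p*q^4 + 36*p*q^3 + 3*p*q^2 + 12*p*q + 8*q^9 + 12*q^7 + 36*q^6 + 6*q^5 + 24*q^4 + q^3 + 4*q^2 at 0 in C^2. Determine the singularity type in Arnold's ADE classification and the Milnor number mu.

Type A2, Milnor number mu = 2.

The Hessian of f at 0 has rank 1. Corank 1: A-series; mu = 2 gives A_2.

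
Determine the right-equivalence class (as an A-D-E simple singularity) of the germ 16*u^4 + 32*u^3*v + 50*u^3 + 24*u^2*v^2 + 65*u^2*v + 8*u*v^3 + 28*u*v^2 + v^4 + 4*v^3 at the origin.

D_5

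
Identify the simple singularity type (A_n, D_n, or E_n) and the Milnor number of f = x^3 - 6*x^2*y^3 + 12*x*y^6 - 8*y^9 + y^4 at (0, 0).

Type E6, Milnor number mu = 6.

The Hessian of f at 0 has rank 0. Corank 2; j^3 = x^3 is a perfect cube, so E-series; the 4-jet and mu = 6 give E_6.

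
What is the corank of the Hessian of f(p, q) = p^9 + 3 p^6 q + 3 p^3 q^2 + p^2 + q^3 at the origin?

Hessian at 0 has rank 1.

1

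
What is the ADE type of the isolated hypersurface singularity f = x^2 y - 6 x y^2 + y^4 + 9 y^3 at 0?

The Hessian of f at 0 has rank 0. Corank 2; j^3 = y*(x - 3*y)^2 has shape L^2 M (L != M), so D-series; mu = 5 gives D_5.

D_{5}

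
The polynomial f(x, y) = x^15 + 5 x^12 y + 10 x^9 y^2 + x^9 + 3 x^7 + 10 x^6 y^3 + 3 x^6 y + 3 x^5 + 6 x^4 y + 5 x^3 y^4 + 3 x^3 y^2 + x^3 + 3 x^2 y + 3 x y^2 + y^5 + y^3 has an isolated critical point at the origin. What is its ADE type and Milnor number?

Type E_8, Milnor number mu = 8.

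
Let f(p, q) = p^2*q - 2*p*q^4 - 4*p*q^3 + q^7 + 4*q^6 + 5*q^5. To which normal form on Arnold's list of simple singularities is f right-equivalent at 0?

D_6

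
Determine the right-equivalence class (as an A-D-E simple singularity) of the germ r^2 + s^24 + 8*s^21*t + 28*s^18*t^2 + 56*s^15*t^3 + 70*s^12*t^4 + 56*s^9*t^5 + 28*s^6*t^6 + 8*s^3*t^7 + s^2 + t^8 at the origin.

A7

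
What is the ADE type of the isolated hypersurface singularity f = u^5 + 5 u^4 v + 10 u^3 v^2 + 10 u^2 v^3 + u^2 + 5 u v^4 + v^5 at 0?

The Hessian of f at 0 has rank 1. Corank 1: A-series; mu = 4 gives A_4.

A4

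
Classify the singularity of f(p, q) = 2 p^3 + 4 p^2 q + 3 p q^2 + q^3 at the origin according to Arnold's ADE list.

D_{4}

The Hessian of f at 0 has rank 0. Corank 2; j^3 = (p + q)*(2*p^2 + 2*p*q + q^2) splits into three distinct lines over C (the quadratic factor has nonzero discriminant), so D_4.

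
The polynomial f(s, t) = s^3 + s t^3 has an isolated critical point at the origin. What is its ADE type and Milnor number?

Type E7, Milnor number mu = 7.

The Hessian of f at 0 has rank 0. Corank 2; j^3 = s^3 is a perfect cube, so E-series; the 4-jet and mu = 7 give E_7.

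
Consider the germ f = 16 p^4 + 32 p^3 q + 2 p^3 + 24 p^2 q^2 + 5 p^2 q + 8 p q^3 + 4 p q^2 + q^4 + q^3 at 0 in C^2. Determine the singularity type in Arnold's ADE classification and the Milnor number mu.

Type D_5, Milnor number mu = 5.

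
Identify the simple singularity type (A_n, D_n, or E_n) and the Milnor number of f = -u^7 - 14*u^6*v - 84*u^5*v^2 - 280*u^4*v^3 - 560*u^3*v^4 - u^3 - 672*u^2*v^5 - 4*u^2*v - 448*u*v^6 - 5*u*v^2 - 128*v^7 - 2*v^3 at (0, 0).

The Hessian of f at 0 has rank 0. Corank 2; j^3 = -(u + v)^2*(u + 2*v) has shape L^2 M (L != M), so D-series; mu = 8 gives D_8.

Type D8, Milnor number mu = 8.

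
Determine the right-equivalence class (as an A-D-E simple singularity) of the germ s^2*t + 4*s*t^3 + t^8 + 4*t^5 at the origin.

D_{9}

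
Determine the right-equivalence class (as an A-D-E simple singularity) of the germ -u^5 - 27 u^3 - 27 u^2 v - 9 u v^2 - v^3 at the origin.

E8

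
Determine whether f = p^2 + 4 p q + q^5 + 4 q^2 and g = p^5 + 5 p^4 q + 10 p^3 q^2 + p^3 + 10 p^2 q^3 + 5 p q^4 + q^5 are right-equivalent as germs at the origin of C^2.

The Hessian of f at 0 has rank 1. Corank 1: A-series; mu = 4 gives A_4. The Hessian of g at 0 has rank 0. Corank 2; j^3 = p^3 is a perfect cube, so E-series; the 5-jet and mu = 8 give E_8. f is A_4 but g is E_8, hence not right-equivalent.

No.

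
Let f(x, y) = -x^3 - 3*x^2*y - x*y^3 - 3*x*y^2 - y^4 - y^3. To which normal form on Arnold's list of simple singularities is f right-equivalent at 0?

The Hessian of f at 0 has rank 0. Corank 2; j^3 = -(x + y)^3 is a perfect cube, so E-series; the 4-jet and mu = 7 give E_7.

E_{7}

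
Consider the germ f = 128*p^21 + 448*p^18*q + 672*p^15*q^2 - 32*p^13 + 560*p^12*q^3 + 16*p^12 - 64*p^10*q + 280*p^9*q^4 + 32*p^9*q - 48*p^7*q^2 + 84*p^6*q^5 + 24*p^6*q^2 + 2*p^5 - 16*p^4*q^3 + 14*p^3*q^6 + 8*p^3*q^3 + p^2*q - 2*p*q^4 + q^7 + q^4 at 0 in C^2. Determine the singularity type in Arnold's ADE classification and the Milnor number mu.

The Hessian of f at 0 is [[0, 0], [0, 0]] with rank 0, so corank 2. A Groebner basis of the Jacobian ideal J(f) in C{p,q} is {p^3, p^2/4 + q^3, p*q}; counting standard monomials gives mu = 5. Corank 2; j^3 = p^2*q has shape L^2 M (L != M), so D-series; mu = 5 gives D_5.

Type D_5, Milnor number mu = 5.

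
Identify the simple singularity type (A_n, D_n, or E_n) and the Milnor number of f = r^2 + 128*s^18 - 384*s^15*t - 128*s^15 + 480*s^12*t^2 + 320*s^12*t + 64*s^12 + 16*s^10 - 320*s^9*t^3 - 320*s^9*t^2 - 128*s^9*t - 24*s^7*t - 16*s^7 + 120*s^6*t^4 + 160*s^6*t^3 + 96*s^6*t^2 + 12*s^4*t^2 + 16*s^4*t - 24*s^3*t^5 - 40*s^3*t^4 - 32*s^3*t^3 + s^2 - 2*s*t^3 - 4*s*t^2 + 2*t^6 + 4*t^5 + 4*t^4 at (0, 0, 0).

Type A5, Milnor number mu = 5.

The Hessian of f at 0 has rank 2. Corank 1: A-series; mu = 5 gives A_5.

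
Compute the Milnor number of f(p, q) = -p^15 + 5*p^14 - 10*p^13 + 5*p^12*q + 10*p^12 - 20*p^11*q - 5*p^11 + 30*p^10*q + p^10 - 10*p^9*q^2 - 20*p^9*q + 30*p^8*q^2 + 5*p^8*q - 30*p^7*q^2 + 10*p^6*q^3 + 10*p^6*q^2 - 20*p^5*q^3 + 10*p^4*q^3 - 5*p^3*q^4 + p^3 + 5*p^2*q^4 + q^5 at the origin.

8

The Hessian of f at 0 has rank 0. Corank 2; j^3 = p^3 is a perfect cube, so E-series; the 5-jet and mu = 8 give E_8.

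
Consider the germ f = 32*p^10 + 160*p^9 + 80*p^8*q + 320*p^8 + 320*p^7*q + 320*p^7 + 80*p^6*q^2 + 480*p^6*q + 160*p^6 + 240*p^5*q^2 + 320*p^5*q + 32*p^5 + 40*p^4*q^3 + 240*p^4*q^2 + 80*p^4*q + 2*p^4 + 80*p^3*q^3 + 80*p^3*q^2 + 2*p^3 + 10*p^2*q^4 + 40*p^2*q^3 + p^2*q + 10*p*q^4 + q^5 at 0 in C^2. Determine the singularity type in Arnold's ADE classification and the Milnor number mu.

Type D6, Milnor number mu = 6.

The Hessian of f at 0 has rank 0. Corank 2; j^3 = p^2*(2*p + q) has shape L^2 M (L != M), so D-series; mu = 6 gives D_6.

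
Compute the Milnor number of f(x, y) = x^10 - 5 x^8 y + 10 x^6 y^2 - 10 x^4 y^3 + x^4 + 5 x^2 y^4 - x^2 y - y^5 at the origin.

6

The Hessian of f at 0 has rank 0. Corank 2; j^3 = -x^2*y has shape L^2 M (L != M), so D-series; mu = 6 gives D_6.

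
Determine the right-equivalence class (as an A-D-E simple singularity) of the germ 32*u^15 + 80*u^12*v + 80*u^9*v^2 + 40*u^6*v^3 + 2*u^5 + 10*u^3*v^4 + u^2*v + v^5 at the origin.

D_6

The Hessian of f at 0 is [[0, 0], [0, 0]] with rank 0, so corank 2. A Groebner basis of the Jacobian ideal J(f) in C{u,v} is {u^2/5 + v^4, u^3, u*v}; counting standard monomials gives mu = 6. Corank 2; j^3 = u^2*v has shape L^2 M (L != M), so D-series; mu = 6 gives D_6.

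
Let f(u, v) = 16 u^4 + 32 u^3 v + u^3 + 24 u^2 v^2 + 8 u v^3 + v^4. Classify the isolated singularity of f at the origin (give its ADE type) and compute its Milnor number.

The Hessian of f at 0 has rank 0. Corank 2; j^3 = u^3 is a perfect cube, so E-series; the 4-jet and mu = 6 give E_6.

Type E_6, Milnor number mu = 6.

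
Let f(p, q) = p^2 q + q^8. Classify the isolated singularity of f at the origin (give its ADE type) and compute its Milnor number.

Type D_{9}, Milnor number mu = 9.

The Hessian of f at 0 is [[0, 0], [0, 0]] with rank 0, so corank 2. A Groebner basis of the Jacobian ideal J(f) in C{p,q} is {p^2/8 + q^7, p^3, p*q}; counting standard monomials gives mu = 9. Corank 2; j^3 = p^2*q has shape L^2 M (L != M), so D-series; mu = 9 gives D_9.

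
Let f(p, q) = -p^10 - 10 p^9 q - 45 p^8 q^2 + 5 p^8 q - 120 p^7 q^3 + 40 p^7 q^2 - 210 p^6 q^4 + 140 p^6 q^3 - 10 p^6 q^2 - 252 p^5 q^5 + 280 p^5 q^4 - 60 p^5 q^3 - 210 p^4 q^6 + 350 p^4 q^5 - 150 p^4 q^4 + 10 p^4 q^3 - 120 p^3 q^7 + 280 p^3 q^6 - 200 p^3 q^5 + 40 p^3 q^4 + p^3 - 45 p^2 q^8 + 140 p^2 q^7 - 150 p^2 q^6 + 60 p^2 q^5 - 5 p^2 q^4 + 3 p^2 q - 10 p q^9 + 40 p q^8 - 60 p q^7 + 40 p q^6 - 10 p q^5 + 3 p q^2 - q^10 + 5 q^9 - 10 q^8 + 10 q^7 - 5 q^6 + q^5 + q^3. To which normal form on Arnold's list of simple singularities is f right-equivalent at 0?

E8

The Hessian of f at 0 is [[0, 0], [0, 0]] with rank 0, so corank 2. A Groebner basis of the Jacobian ideal J(f) in C{p,q} is {q^4, p^2 + 2*p*q + q^2}; counting standard monomials gives mu = 8. Corank 2; j^3 = (p + q)^3 is a perfect cube, so E-series; the 5-jet and mu = 8 give E_8.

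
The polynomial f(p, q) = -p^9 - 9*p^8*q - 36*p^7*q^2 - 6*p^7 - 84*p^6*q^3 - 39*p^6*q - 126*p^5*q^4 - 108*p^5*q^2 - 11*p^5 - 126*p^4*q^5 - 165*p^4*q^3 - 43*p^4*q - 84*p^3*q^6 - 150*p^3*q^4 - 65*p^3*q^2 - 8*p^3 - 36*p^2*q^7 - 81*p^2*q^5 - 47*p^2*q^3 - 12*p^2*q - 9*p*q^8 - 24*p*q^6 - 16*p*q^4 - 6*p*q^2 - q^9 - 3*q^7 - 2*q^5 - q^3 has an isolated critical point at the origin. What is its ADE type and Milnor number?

The Hessian of f at 0 has rank 0. Corank 2; j^3 = -(2*p + q)^3 is a perfect cube, so E-series; the 5-jet and mu = 8 give E_8.

Type E8, Milnor number mu = 8.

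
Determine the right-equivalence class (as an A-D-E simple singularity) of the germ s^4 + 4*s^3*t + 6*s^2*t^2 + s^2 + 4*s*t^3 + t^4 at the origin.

A_3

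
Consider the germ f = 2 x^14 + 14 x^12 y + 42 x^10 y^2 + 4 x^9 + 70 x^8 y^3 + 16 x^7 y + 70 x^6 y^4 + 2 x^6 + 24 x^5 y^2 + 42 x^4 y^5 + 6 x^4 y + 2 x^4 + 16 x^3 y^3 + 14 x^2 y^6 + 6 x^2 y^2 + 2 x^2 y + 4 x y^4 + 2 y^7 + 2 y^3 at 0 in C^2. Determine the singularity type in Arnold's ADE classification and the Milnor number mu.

Type D_{4}, Milnor number mu = 4.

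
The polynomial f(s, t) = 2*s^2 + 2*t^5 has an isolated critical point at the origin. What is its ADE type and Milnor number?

The Hessian of f at 0 is [[4, 0], [0, 0]] with rank 1, so corank 1. A Groebner basis of the Jacobian ideal J(f) in C{s,t} is {t^4, s}; counting standard monomials gives mu = 4. Corank 1: A-series; mu = 4 gives A_4.

Type A_{4}, Milnor number mu = 4.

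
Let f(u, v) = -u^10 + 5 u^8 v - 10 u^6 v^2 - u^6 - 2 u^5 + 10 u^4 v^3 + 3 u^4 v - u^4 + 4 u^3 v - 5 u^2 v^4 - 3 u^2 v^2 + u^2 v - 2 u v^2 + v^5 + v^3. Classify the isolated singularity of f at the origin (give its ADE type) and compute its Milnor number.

Type D_{6}, Milnor number mu = 6.

The Hessian of f at 0 has rank 0. Corank 2; j^3 = v*(u - v)^2 has shape L^2 M (L != M), so D-series; mu = 6 gives D_6.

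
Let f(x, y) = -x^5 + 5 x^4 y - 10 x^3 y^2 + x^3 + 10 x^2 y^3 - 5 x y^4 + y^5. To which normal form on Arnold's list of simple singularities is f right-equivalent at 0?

The Hessian of f at 0 is [[0, 0], [0, 0]] with rank 0, so corank 2. A Groebner basis of the Jacobian ideal J(f) in C{x,y} is {y^5, x*y^3 - y^4/4, x^2}; counting standard monomials gives mu = 8. Corank 2; j^3 = x^3 is a perfect cube, so E-series; the 5-jet and mu = 8 give E_8.

E8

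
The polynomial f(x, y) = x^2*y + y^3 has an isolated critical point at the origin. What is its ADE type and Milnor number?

The Hessian of f at 0 has rank 0. Corank 2; j^3 = y*(x^2 + y^2) splits into three distinct lines over C (the quadratic factor has nonzero discriminant), so D_4.

Type D4, Milnor number mu = 4.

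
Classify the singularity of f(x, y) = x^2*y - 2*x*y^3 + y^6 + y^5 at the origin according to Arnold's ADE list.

D_{7}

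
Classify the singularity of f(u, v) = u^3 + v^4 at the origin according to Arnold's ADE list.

E6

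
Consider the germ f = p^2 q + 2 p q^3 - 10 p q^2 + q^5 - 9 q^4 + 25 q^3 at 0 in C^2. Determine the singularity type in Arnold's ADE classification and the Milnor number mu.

Type D5, Milnor number mu = 5.

The Hessian of f at 0 is [[0, 0], [0, 0]] with rank 0, so corank 2. A Groebner basis of the Jacobian ideal J(f) in C{p,q} is {p*q^2 + 5*p*q - 25*q^2, p*q + q^3 - 5*q^2, p^2 - 14*p*q + 45*q^2}; counting standard monomials gives mu = 5. Corank 2; j^3 = q*(p - 5*q)^2 has shape L^2 M (L != M), so D-series; mu = 5 gives D_5.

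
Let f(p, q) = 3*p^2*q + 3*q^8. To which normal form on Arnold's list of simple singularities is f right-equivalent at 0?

D_9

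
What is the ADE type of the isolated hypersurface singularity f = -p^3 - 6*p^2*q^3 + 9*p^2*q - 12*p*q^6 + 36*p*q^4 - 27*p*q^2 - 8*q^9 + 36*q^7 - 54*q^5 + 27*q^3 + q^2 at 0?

A2

The Hessian of f at 0 has rank 1. Corank 1: A-series; mu = 2 gives A_2.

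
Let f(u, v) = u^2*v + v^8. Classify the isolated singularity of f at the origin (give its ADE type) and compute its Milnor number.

The Hessian of f at 0 has rank 0. Corank 2; j^3 = u^2*v has shape L^2 M (L != M), so D-series; mu = 9 gives D_9.

Type D_9, Milnor number mu = 9.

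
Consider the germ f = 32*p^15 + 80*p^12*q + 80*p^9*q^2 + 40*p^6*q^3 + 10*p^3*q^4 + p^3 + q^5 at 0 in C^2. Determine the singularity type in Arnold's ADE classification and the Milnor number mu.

The Hessian of f at 0 has rank 0. Corank 2; j^3 = p^3 is a perfect cube, so E-series; the 5-jet and mu = 8 give E_8.

Type E_8, Milnor number mu = 8.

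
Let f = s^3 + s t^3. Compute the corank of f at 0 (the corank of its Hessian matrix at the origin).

2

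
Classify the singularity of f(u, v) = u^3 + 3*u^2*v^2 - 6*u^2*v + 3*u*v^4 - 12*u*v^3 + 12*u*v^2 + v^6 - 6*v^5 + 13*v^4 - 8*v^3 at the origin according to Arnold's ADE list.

E_6

The Hessian of f at 0 has rank 0. Corank 2; j^3 = (u - 2*v)^3 is a perfect cube, so E-series; the 4-jet and mu = 6 give E_6.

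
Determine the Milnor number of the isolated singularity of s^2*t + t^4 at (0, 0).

The Hessian of f at 0 has rank 0. Corank 2; j^3 = s^2*t has shape L^2 M (L != M), so D-series; mu = 5 gives D_5.

5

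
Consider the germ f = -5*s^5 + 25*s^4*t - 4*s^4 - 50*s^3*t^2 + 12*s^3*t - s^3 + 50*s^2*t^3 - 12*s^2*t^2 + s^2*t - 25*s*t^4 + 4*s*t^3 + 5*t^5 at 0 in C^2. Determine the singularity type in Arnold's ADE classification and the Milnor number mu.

Type D_6, Milnor number mu = 6.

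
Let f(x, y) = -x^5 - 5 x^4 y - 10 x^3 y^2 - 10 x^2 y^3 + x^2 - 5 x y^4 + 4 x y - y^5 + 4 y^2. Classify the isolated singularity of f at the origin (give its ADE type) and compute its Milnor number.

The Hessian of f at 0 has rank 1. Corank 1: A-series; mu = 4 gives A_4.

Type A4, Milnor number mu = 4.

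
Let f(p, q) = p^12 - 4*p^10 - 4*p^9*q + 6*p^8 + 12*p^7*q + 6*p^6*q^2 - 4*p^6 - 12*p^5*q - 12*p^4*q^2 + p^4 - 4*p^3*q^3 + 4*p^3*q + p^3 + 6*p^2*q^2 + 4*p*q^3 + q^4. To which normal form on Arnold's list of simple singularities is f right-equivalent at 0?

E_6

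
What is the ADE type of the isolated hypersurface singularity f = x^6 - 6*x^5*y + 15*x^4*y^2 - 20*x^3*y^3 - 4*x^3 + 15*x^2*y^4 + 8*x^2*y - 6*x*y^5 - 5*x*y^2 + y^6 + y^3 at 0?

The Hessian of f at 0 has rank 0. Corank 2; j^3 = -(x - y)*(2*x - y)^2 has shape L^2 M (L != M), so D-series; mu = 7 gives D_7.

D7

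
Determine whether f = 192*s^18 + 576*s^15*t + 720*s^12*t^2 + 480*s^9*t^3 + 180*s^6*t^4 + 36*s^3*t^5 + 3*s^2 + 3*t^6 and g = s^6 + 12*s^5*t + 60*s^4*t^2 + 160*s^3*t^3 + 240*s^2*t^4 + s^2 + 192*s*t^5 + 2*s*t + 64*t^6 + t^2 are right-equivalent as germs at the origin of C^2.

The Hessian of f at 0 is [[6, 0], [0, 0]] with rank 1, so corank 1. A Groebner basis of the Jacobian ideal J(f) in C{s,t} is {t^5, s}; counting standard monomials gives mu = 5. Corank 1: A-series; mu = 5 gives A_5. The Hessian of g at 0 is [[2, 2], [2, 2]] with rank 1, so corank 1. A Groebner basis of the Jacobian ideal J(g) in C{s,t} is {t^5, s + t}; counting standard monomials gives mu = 5. Corank 1: A-series; mu = 5 gives A_5. Both have type A_5, hence right-equivalent.

Yes.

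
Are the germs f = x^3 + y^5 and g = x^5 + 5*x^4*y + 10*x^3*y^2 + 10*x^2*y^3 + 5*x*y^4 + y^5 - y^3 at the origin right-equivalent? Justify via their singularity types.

The Hessian of f at 0 has rank 0. Corank 2; j^3 = x^3 is a perfect cube, so E-series; the 5-jet and mu = 8 give E_8. The Hessian of g at 0 has rank 0. Corank 2; j^3 = -y^3 is a perfect cube, so E-series; the 5-jet and mu = 8 give E_8. Both have type E_8, hence right-equivalent.

Yes.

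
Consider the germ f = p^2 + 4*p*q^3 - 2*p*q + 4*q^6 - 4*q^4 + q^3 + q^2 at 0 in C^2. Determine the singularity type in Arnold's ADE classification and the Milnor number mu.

Type A_2, Milnor number mu = 2.

The Hessian of f at 0 has rank 1. Corank 1: A-series; mu = 2 gives A_2.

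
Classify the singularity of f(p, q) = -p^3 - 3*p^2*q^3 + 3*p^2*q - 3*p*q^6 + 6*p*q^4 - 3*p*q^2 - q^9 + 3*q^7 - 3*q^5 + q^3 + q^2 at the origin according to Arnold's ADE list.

A_{2}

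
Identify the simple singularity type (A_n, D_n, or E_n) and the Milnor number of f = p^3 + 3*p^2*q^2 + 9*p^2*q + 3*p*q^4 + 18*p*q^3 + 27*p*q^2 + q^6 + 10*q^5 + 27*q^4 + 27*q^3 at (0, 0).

Type E_8, Milnor number mu = 8.

The Hessian of f at 0 has rank 0. Corank 2; j^3 = (p + 3*q)^3 is a perfect cube, so E-series; the 5-jet and mu = 8 give E_8.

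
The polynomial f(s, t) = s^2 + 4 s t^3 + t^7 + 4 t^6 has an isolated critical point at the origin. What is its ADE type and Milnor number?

Type A6, Milnor number mu = 6.

The Hessian of f at 0 has rank 1. Corank 1: A-series; mu = 6 gives A_6.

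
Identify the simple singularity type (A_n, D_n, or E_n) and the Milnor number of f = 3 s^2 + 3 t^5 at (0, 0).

Type A4, Milnor number mu = 4.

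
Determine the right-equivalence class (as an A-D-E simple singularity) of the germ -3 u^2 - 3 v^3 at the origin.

A_2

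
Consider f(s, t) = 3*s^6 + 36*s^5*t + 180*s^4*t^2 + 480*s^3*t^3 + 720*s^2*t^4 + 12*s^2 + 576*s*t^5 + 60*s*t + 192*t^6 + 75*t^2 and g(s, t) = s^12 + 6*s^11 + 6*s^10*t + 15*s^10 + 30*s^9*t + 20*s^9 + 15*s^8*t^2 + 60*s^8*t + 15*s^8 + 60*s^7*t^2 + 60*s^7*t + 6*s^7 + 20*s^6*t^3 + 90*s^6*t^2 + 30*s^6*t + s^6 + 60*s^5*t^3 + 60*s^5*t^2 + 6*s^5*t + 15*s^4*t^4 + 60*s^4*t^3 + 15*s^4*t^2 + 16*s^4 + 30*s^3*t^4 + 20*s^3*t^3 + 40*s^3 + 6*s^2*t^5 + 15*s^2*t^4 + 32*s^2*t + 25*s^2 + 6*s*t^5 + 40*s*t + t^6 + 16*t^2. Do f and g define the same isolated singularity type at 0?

The Hessian of f at 0 is [[24, 60], [60, 150]] with rank 1, so corank 1. A Groebner basis of the Jacobian ideal J(f) in C{s,t} is {t^5, s + 5*t/2}; counting standard monomials gives mu = 5. Corank 1: A-series; mu = 5 gives A_5. The Hessian of g at 0 is [[50, 40], [40, 32]] with rank 1, so corank 1. A Groebner basis of the Jacobian ideal J(g) in C{s,t} is {s*t^2 - 75*s*t/16 + 625*s/256 - 5*t^2/2 + 125*t/64, 625*s*t/64 - 3125*s/512 + t^3 + 75*t^2/16 - 625*t/128, s^2 + 5*s/4 + t}; counting standard monomials gives mu = 5. Corank 1: A-series; mu = 5 gives A_5. Both have type A_5, hence right-equivalent.

Yes.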